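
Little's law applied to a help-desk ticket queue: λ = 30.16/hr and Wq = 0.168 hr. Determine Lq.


Lq = λWq = 30.16·0.168 = 5.0669

Final: 5.0669


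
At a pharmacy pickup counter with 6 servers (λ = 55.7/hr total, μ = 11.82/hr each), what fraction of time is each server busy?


ρ = λ/(cμ) = 55.7/(6·11.82) = 55.7/70.92 = 0.7854

Final: 0.7854


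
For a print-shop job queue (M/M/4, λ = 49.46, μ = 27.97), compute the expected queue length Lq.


a = λ/μ = 1.7683; ρ = a/4 = 0.4421
P₀ = 0.167123
Lq = P₀·a^c·ρ / (c!·(1−ρ)²) = 0.167123·9.77792·0.4421/(24·0.31127)
= 0.09670

Final: 0.09670


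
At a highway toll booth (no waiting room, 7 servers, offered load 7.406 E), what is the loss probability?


B(c,a) = (a^c/c!) / Σ_{k=0}^{c} a^k/k!
a^7/7! = 242.468551
Σ terms (k=0..7): 1.00000 + 7.40600 + 27.42442 + 67.70175 + 125.34978 + 185.66810 + 229.17632 + 242.46855 = 886.194924
B = 242.468551/886.194924 = 0.273606

Final: 0.273606


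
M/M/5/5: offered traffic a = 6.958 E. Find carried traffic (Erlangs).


B(5,6.958) = 0.422231 (Erlang-B)
Carried load = a(1 − B) = 6.958·(1 − 0.422231) = 6.958·0.577769 = 4.0201 E

Final: 4.0201 Erlangs


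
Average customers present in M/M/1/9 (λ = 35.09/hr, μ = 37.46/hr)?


ρ = 35.09/37.46 = 0.9367
L = ρ[1 − (K+1)ρ^K + Kρ^(K+1)] / [(1−ρ)(1−ρ^(K+1))]
Numerator: 0.9367·(1 − 10·0.555316 + 9·0.520183) = 0.120354
Denominator: (0.06327)·(0.479817) = 0.030357
L = 0.120354/0.030357 = 3.9646

Final: 3.9646


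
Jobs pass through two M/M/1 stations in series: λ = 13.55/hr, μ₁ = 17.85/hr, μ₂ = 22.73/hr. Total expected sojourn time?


Each node sees arrival rate λ = 13.55/hr (tandem ⇒ throughput preserved).
W₁ = 1/(μ₁−λ) = 1/(17.85−13.55) = 0.23256 hr
W₂ = 1/(μ₂−λ) = 1/(22.73−13.55) = 0.10893 hr
W_total = W₁ + W₂ = 0.23256 + 0.10893 = 0.34149 hr

Final: 0.34149 hr


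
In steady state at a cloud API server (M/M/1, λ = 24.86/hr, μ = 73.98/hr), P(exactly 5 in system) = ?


ρ = 24.86/73.98 = 0.3360
P_n = (1−ρ)·ρ^n = (1 − 0.3360)·0.3360^5 = 0.6640·0.004285 = 0.002845

Final: 0.002845


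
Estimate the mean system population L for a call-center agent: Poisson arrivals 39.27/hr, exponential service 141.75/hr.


ρ = λ/μ = 39.27/141.75 = 0.2770
L = ρ/(1−ρ) = 0.2770/(1 − 0.2770) = 0.2770/0.7230 = 0.3832

Final: 0.3832


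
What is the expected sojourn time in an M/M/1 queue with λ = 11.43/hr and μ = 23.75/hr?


W = 1/(μ−λ) = 1/(23.75 − 11.43) = 1/12.32 = 0.08117 hr

Final: 0.08117 hr


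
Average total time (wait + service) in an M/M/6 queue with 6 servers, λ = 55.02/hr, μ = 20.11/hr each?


a = 2.7360; ρ = 0.4560; P₀ = 0.064206
Lq = P₀·a^c·ρ/(c!(1−ρ)²) = 0.05763
Wq = Lq/λ = 0.05763/55.02 = 0.001047 hr
W = Wq + 1/μ = 0.001047 + 0.04973 = 0.05077 hr

Final: 0.05077 hr


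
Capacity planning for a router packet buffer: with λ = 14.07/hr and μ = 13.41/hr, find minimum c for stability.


Stability requires cμ > λ ⇔ c > λ/μ.
λ/μ = 14.07/13.41 = 1.0492
Minimum integer c = ⌊1.0492⌋ + 1 = 2
Check: 2·13.41 = 26.82 > 14.07, while 1·13.41 = 13.41 ≤ 14.07

Final: 2 servers


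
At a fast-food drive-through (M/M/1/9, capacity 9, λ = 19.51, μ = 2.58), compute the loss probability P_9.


ρ = λ/μ = 19.51/2.58 = 7.5620
P_K = (1−ρ)ρ^K/(1−ρ^(K+1)) = (-6.5620·80860806.917007)/(1 − 611470675.562330)
= -530609868.645323/-611470674.562330 = 0.867760

Final: 0.867760


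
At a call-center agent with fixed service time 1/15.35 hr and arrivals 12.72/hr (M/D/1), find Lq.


ρ = 12.72/15.35 = 0.8287
M/D/1: Lq = ρ²/(2(1−ρ)) = 0.6867/(2·0.1713) = 2.00392

Final: 2.00392


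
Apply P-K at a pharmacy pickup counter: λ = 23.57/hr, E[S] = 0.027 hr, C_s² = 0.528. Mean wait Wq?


ρ = λ·E[S] = 23.57·0.027 = 0.6364
E[S²] = E[S]²(1+C_s²) = 0.027²·(1+0.528) = 0.001114
Wq = λ·E[S²]/(2(1−ρ)) = 23.57·0.001114/(2·0.3636) = 0.03610 hr

Final: 0.03610 hr


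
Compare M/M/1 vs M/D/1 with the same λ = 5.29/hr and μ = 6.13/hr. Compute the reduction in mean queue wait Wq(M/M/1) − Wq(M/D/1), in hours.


ρ = 5.29/6.13 = 0.8630
Wq(M/M/1) = ρ/(μ−λ) = 0.8630/0.8400 = 1.02734 hr
Wq(M/D/1) = ρ/(2(μ−λ)) = 0.51367 hr
Savings = 1.02734 − 0.51367 = 0.51367 hr

Final: 0.51367 hr


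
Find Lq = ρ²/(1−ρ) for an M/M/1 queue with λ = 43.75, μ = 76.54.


ρ = 43.75/76.54 = 0.5716
Lq = ρ²/(1−ρ) = 0.3267/0.4284 = 0.7627

Final: 0.7627


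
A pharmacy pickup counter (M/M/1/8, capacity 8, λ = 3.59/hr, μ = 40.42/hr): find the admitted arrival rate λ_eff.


ρ = 0.08882; P_K = (1−ρ)ρ^8/(1−ρ^9) = 0.000000003529
λ_eff = λ(1 − P_K) = 3.59·(1 − 0.000000003529) = 3.59·1.000000 = 3.5900 /hr

Final: 3.5900 /hr


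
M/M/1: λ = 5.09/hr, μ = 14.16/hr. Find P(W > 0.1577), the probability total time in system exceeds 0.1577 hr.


W ~ Exponential(μ−λ) for M/M/1.
μ − λ = 14.16 − 5.09 = 9.0700
P(W > t) = e^{−(μ−λ)t} = e^{−1.4303} = 0.239228

Final: 0.239228


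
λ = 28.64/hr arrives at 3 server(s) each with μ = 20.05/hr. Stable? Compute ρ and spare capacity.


Total capacity cμ = 3·20.05 = 60.15/hr
ρ = λ/(cμ) = 28.64/60.15 = 0.4761
Stable ⇔ ρ < 1: YES
Spare capacity = cμ − λ = 60.15 − 28.64 = 31.51/hr

Final: ρ = 0.4761; stable; margin = 31.51/hr


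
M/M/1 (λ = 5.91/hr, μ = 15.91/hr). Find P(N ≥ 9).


ρ = 5.91/15.91 = 0.3715
P(N ≥ n) = ρ^n = 0.3715^9 = 0.0001347

Final: 0.0001347


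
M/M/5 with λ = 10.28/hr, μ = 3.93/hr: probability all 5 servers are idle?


a = λ/μ = 10.28/3.93 = 2.6158; ρ = a/c = 0.5232
Σ_{k=0}^{4} a^k/k! (terms k=0..4) = 1.00000 + 2.61578 + 3.42114 + 2.98298 + 1.95070 = 11.97060
Tail: a^5/(5!(1−ρ)) = 122.46242/(120·0.4768) = 2.14015
P₀ = 1/(11.97060 + 2.14015) = 1/14.11075 = 0.070868

Final: 0.070868


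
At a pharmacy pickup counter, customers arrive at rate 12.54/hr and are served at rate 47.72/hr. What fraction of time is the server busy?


ρ = λ/μ = 12.54/47.72 = 0.2628

Final: 0.2628


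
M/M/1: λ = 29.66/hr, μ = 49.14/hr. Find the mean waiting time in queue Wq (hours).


ρ = 29.66/49.14 = 0.6036
Wq = ρ/(μ−λ) = 0.6036/(49.14 − 29.66) = 0.6036/19.48 = 0.03098 hr

Final: 0.03098 hr


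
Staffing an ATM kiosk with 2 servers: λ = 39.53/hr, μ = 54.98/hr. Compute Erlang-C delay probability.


a = λ/μ = 0.7190; ρ = a/2 = 0.3595
P₀ = 0.471135 (from M/M/c formula)
C(c,a) = [a^c/(c!(1−ρ))]·P₀ = [0.51694/(2·0.6405)]·0.471135
= 0.40354·0.471135 = 0.190124

Final: 0.190124


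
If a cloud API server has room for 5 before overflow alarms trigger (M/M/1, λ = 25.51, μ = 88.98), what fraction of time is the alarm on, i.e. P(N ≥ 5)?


ρ = 25.51/88.98 = 0.2867
P(N ≥ n) = ρ^n = 0.2867^5 = 0.001937

Final: 0.001937


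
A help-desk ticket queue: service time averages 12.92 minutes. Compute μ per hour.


μ = 1/(service time) in consistent units.
1 hour = 60 min, so μ = 60/12.92 = 4.6440 per hour

Final: 4.6440 /hr


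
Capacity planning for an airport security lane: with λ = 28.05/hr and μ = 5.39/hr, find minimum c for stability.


Stability requires cμ > λ ⇔ c > λ/μ.
λ/μ = 28.05/5.39 = 5.2041
Minimum integer c = ⌊5.2041⌋ + 1 = 6
Check: 6·5.39 = 32.34 > 28.05, while 5·5.39 = 26.95 ≤ 28.05

Final: 6 servers


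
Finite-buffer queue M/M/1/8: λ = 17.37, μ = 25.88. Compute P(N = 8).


ρ = λ/μ = 17.37/25.88 = 0.6712
P_K = (1−ρ)ρ^K/(1−ρ^(K+1)) = (0.3288·0.041180)/(1 − 0.027639)
= 0.013541/0.972361 = 0.013926

Final: 0.013926


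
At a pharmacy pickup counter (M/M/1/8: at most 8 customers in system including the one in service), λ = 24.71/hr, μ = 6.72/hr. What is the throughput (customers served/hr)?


ρ = 3.6771; P_K = (1−ρ)ρ^8/(1−ρ^9) = 0.728051
λ_eff = λ(1 − P_K) = 24.71·(1 − 0.728051) = 24.71·0.271949 = 6.7199 /hr

Final: 6.7199 /hr


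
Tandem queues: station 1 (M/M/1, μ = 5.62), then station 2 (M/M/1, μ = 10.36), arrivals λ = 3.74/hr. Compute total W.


Each node sees arrival rate λ = 3.74/hr (tandem ⇒ throughput preserved).
W₁ = 1/(μ₁−λ) = 1/(5.62−3.74) = 0.53191 hr
W₂ = 1/(μ₂−λ) = 1/(10.36−3.74) = 0.15106 hr
W_total = W₁ + W₂ = 0.53191 + 0.15106 = 0.68297 hr

Final: 0.68297 hr


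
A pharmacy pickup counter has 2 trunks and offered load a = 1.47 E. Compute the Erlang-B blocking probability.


B(c,a) = (a^c/c!) / Σ_{k=0}^{c} a^k/k!
a^2/2! = 1.080450
Σ terms (k=0..2): 1.00000 + 1.47000 + 1.08045 = 3.550450
B = 1.080450/3.550450 = 0.304314

Final: 0.304314


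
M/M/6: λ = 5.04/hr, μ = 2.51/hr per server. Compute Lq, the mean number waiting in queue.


a = λ/μ = 2.0080; ρ = a/6 = 0.3347
P₀ = 0.134058
Lq = P₀·a^c·ρ / (c!·(1−ρ)²) = 0.134058·65.54520·0.3347/(720·0.44268)
= 0.009226

Final: 0.009226


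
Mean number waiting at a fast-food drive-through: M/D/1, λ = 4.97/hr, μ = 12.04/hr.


ρ = 4.97/12.04 = 0.4128
M/D/1: Lq = ρ²/(2(1−ρ)) = 0.1704/(2·0.5872) = 0.14509

Final: 0.14509


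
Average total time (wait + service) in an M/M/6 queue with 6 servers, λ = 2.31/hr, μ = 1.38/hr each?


a = 1.6739; ρ = 0.2790; P₀ = 0.187419
Lq = P₀·a^c·ρ/(c!(1−ρ)²) = 0.003073
Wq = Lq/λ = 0.003073/2.31 = 0.001330 hr
W = Wq + 1/μ = 0.001330 + 0.72464 = 0.72597 hr

Final: 0.72597 hr


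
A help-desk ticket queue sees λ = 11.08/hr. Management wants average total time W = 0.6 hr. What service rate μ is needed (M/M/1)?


W = 1/(μ−λ) ⇒ μ − λ = 1/W = 1/0.6 = 1.6667
μ = λ + 1/W = 11.08 + 1.6667 = 12.7467 per hr

Final: 12.7467 /hr


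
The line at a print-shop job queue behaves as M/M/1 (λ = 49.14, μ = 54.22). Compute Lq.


ρ = 49.14/54.22 = 0.9063
Lq = ρ²/(1−ρ) = 0.8214/0.09369 = 8.7669

Final: 8.7669


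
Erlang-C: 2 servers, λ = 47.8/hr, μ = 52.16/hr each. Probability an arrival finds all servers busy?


a = λ/μ = 0.9164; ρ = a/2 = 0.4582
P₀ = 0.371549 (from M/M/c formula)
C(c,a) = [a^c/(c!(1−ρ))]·P₀ = [0.83981/(2·0.5418)]·0.371549
= 0.77503·0.371549 = 0.287960

Final: 0.287960


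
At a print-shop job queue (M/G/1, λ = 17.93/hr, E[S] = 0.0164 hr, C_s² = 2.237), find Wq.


ρ = λ·E[S] = 17.93·0.0164 = 0.2941
E[S²] = E[S]²(1+C_s²) = 0.0164²·(1+2.237) = 0.0008706
Wq = λ·E[S²]/(2(1−ρ)) = 17.93·0.0008706/(2·0.7059) = 0.01106 hr

Final: 0.01106 hr


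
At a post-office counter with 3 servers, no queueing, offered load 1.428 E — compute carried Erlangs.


B(3,1.428) = 0.123401 (Erlang-B)
Carried load = a(1 − B) = 1.428·(1 − 0.123401) = 1.428·0.876599 = 1.2518 E

Final: 1.2518 Erlangs


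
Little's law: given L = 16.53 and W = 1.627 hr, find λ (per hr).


λ = L/W = 16.53/1.627 = 10.1598 /hr

Final: 10.1598 /hr


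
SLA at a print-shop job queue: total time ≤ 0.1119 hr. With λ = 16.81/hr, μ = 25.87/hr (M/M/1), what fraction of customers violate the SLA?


W ~ Exponential(μ−λ) for M/M/1.
μ − λ = 25.87 − 16.81 = 9.0600
P(W > t) = e^{−(μ−λ)t} = e^{−1.0138} = 0.362832

Final: 0.362832


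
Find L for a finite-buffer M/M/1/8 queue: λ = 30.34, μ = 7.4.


ρ = 30.34/7.4 = 4.1000
L = ρ[1 − (K+1)ρ^K + Kρ^(K+1)] / [(1−ρ)(1−ρ^(K+1))]
Numerator: 4.1000·(1 − 9·79849.252291 + 8·327381.934394) = 7791694.138576
Denominator: (-3.1000)·(-327380.934394) = 1014880.896621
L = 7791694.138576/1014880.896621 = 7.6774

Final: 7.6774


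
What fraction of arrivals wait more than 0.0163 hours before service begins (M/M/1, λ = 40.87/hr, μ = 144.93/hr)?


ρ = 40.87/144.93 = 0.2820
P(Wq > t) = ρ·e^{−(μ−λ)t} = 0.2820·e^{−1.6962}
= 0.2820·0.183383 = 0.051714

Final: 0.051714


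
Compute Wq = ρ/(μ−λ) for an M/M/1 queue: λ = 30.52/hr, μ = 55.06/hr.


ρ = 30.52/55.06 = 0.5543
Wq = ρ/(μ−λ) = 0.5543/(55.06 − 30.52) = 0.5543/24.54 = 0.02259 hr

Final: 0.02259 hr


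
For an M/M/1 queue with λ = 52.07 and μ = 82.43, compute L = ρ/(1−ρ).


ρ = λ/μ = 52.07/82.43 = 0.6317
L = ρ/(1−ρ) = 0.6317/(1 − 0.6317) = 0.6317/0.3683 = 1.7151

Final: 1.7151


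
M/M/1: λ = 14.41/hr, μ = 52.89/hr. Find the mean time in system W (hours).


W = 1/(μ−λ) = 1/(52.89 − 14.41) = 1/38.48 = 0.02599 hr

Final: 0.02599 hr


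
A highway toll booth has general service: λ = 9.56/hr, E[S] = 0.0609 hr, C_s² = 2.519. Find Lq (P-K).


ρ = λ·E[S] = 9.56·0.0609 = 0.5822
Lq = ρ²(1+C_s²)/(2(1−ρ)) = 0.3390·(1+2.519)/(2·0.4178)
= 0.3390·3.5190/0.8356 = 1.42750

Final: 1.42750


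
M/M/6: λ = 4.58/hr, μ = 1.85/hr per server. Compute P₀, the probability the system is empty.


a = λ/μ = 4.58/1.85 = 2.4757; ρ = a/c = 0.4126
Σ_{k=0}^{5} a^k/k! (terms k=0..5) = 1.00000 + 2.47568 + 3.06449 + 2.52889 + 1.56518 + 0.77497 = 11.40920
Tail: a^6/(6!(1−ρ)) = 230.23031/(720·0.5874) = 0.54438
P₀ = 1/(11.40920 + 0.54438) = 1/11.95359 = 0.083657

Final: 0.083657


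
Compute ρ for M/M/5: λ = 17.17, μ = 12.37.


ρ = λ/(cμ) = 17.17/(5·12.37) = 17.17/61.85 = 0.2776

Final: 0.2776


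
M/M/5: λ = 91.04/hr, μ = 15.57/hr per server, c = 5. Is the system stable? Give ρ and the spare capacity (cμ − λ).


Total capacity cμ = 5·15.57 = 77.85/hr
ρ = λ/(cμ) = 91.04/77.85 = 1.1694
Stable ⇔ ρ < 1: NO
Spare capacity = cμ − λ = 77.85 − 91.04 = -13.19/hr

Final: ρ = 1.1694; unstable; margin = -13.19/hr


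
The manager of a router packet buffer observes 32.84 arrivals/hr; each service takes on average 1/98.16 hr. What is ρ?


ρ = λ/μ = 32.84/98.16 = 0.3346

Final: 0.3346


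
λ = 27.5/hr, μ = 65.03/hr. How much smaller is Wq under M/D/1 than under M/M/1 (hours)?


ρ = 27.5/65.03 = 0.4229
Wq(M/M/1) = ρ/(μ−λ) = 0.4229/37.53 = 0.01127 hr
Wq(M/D/1) = ρ/(2(μ−λ)) = 0.005634 hr
Savings = 0.01127 − 0.005634 = 0.005634 hr

Final: 0.005634 hr


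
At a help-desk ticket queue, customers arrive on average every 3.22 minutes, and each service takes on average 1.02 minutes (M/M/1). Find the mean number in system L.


λ = 60/3.22 = 18.6335 /hr
μ = 60/1.02 = 58.8235 /hr
ρ = λ/μ = 18.6335/58.8235 = 0.3168
L = ρ/(1−ρ) = 0.3168/0.6832 = 0.4636

Final: 0.4636


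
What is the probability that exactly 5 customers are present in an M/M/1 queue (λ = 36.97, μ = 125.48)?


ρ = 36.97/125.48 = 0.2946
P_n = (1−ρ)·ρ^n = (1 − 0.2946)·0.2946^5 = 0.7054·0.002220 = 0.001566

Final: 0.001566


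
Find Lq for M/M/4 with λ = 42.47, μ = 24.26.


a = λ/μ = 1.7506; ρ = a/4 = 0.4377
P₀ = 0.170270
Lq = P₀·a^c·ρ / (c!·(1−ρ)²) = 0.170270·9.39217·0.4377/(24·0.31623)
= 0.09222

Final: 0.09222


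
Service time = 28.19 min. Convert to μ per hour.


μ = 1/(service time) in consistent units.
1 hour = 60 min, so μ = 60/28.19 = 2.1284 per hour

Final: 2.1284 /hr


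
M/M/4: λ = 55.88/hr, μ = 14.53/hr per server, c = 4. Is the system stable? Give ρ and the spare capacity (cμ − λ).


Total capacity cμ = 4·14.53 = 58.12/hr
ρ = λ/(cμ) = 55.88/58.12 = 0.9615
Stable ⇔ ρ < 1: YES
Spare capacity = cμ − λ = 58.12 − 55.88 = 2.24/hr

Final: ρ = 0.9615; stable; margin = 2.24/hr


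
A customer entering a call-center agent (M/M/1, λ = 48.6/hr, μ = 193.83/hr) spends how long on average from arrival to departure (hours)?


W = 1/(μ−λ) = 1/(193.83 − 48.6) = 1/145.23 = 0.006886 hr

Final: 0.006886 hr


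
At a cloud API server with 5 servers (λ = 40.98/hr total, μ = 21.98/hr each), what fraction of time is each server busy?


ρ = λ/(cμ) = 40.98/(5·21.98) = 40.98/109.90 = 0.3729

Final: 0.3729


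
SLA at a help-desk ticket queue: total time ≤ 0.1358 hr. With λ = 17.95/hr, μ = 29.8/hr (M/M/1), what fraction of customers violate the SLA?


W ~ Exponential(μ−λ) for M/M/1.
μ − λ = 29.8 − 17.95 = 11.8500
P(W > t) = e^{−(μ−λ)t} = e^{−1.6092} = 0.200042

Final: 0.200042


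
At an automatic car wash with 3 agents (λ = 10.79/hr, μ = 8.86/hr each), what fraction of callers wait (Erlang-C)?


a = λ/μ = 1.2178; ρ = a/3 = 0.4059
P₀ = 0.288506 (from M/M/c formula)
C(c,a) = [a^c/(c!(1−ρ))]·P₀ = [1.80619/(6·0.5941)]·0.288506
= 0.50674·0.288506 = 0.146197

Final: 0.146197


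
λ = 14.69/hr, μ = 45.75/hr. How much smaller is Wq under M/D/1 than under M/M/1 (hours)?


ρ = 14.69/45.75 = 0.3211
Wq(M/M/1) = ρ/(μ−λ) = 0.3211/31.06 = 0.01034 hr
Wq(M/D/1) = ρ/(2(μ−λ)) = 0.005169 hr
Savings = 0.01034 − 0.005169 = 0.005169 hr

Final: 0.005169 hr


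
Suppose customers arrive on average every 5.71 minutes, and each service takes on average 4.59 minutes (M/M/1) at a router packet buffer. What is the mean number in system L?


λ = 60/5.71 = 10.5079 /hr
μ = 60/4.59 = 13.0719 /hr
ρ = λ/μ = 10.5079/13.0719 = 0.8039
L = ρ/(1−ρ) = 0.8039/0.1961 = 4.0982

Final: 4.0982


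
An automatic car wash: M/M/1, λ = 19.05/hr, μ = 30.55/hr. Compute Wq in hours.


ρ = 19.05/30.55 = 0.6236
Wq = ρ/(μ−λ) = 0.6236/(30.55 − 19.05) = 0.6236/11.50 = 0.05422 hr

Final: 0.05422 hr


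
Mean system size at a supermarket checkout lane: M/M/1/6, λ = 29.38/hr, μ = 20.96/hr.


ρ = 29.38/20.96 = 1.4017
L = ρ[1 − (K+1)ρ^K + Kρ^(K+1)] / [(1−ρ)(1−ρ^(K+1))]
Numerator: 1.4017·(1 − 7·7.585131 + 6·10.632211) = 16.396382
Denominator: (-0.4017)·(-9.632211) = 3.869428
L = 16.396382/3.869428 = 4.2374

Final: 4.2374


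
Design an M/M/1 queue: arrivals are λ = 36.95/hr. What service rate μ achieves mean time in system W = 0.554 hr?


W = 1/(μ−λ) ⇒ μ − λ = 1/W = 1/0.554 = 1.8051
μ = λ + 1/W = 36.95 + 1.8051 = 38.7551 per hr

Final: 38.7551 /hr


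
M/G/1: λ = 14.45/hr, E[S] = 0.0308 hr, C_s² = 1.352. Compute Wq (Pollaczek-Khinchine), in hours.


ρ = λ·E[S] = 14.45·0.0308 = 0.4451
E[S²] = E[S]²(1+C_s²) = 0.0308²·(1+1.352) = 0.002231
Wq = λ·E[S²]/(2(1−ρ)) = 14.45·0.002231/(2·0.5549) = 0.02905 hr

Final: 0.02905 hr


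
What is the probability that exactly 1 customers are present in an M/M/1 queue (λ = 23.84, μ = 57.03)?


ρ = 23.84/57.03 = 0.4180
P_n = (1−ρ)·ρ^n = (1 − 0.4180)·0.4180^1 = 0.5820·0.418026 = 0.243280

Final: 0.243280


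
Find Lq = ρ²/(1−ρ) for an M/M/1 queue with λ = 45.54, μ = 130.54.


ρ = 45.54/130.54 = 0.3489
Lq = ρ²/(1−ρ) = 0.1217/0.6511 = 0.1869

Final: 0.1869


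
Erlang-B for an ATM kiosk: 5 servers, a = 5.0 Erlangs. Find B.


B(c,a) = (a^c/c!) / Σ_{k=0}^{c} a^k/k!
a^5/5! = 26.041667
Σ terms (k=0..5): 1.00000 + 5.00000 + 12.50000 + 20.83333 + 26.04167 + 26.04167 = 91.416667
B = 26.041667/91.416667 = 0.284868

Final: 0.284868


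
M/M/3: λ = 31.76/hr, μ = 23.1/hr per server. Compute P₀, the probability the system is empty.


a = λ/μ = 31.76/23.1 = 1.3749; ρ = a/c = 0.4583
Σ_{k=0}^{2} a^k/k! (terms k=0..2) = 1.00000 + 1.37489 + 0.94516 = 3.32006
Tail: a^3/(3!(1−ρ)) = 2.59900/(6·0.5417) = 0.79964
P₀ = 1/(3.32006 + 0.79964) = 1/4.11969 = 0.242737

Final: 0.242737


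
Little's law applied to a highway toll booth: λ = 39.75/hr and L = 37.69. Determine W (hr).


W = L/λ = 37.69/39.75 = 0.9482 hr

Final: 0.9482 hr


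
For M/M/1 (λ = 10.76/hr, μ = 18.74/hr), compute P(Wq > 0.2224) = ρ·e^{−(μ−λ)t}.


ρ = 10.76/18.74 = 0.5742
P(Wq > t) = ρ·e^{−(μ−λ)t} = 0.5742·e^{−1.7748}
= 0.5742·0.169525 = 0.097337

Final: 0.097337


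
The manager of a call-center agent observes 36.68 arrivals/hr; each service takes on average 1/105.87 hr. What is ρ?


ρ = λ/μ = 36.68/105.87 = 0.3465

Final: 0.3465


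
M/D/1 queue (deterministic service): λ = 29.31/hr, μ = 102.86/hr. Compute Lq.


ρ = 29.31/102.86 = 0.2850
M/D/1: Lq = ρ²/(2(1−ρ)) = 0.08120/(2·0.7150) = 0.05678

Final: 0.05678


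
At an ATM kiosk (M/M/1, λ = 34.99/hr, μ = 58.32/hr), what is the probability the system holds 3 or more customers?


ρ = 34.99/58.32 = 0.6000
P(N ≥ n) = ρ^n = 0.6000^3 = 0.215963

Final: 0.215963


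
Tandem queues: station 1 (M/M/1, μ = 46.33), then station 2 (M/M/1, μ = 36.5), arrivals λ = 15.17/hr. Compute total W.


Each node sees arrival rate λ = 15.17/hr (tandem ⇒ throughput preserved).
W₁ = 1/(μ₁−λ) = 1/(46.33−15.17) = 0.03209 hr
W₂ = 1/(μ₂−λ) = 1/(36.5−15.17) = 0.04688 hr
W_total = W₁ + W₂ = 0.03209 + 0.04688 = 0.07897 hr

Final: 0.07897 hr


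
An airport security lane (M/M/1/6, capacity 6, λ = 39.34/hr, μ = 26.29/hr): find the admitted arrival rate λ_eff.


ρ = 1.4964; P_K = (1−ρ)ρ^6/(1−ρ^7) = 0.352719
λ_eff = λ(1 − P_K) = 39.34·(1 − 0.352719) = 39.34·0.647281 = 25.4640 /hr

Final: 25.4640 /hr


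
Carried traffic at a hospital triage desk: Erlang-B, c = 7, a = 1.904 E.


B(7,1.904) = 0.002683 (Erlang-B)
Carried load = a(1 − B) = 1.904·(1 − 0.002683) = 1.904·0.997317 = 1.8989 E

Final: 1.8989 Erlangs


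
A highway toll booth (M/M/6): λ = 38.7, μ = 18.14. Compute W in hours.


a = 2.1334; ρ = 0.3556; P₀ = 0.118174
Lq = P₀·a^c·ρ/(c!(1−ρ)²) = 0.01325
Wq = Lq/λ = 0.01325/38.7 = 0.0003424 hr
W = Wq + 1/μ = 0.0003424 + 0.05513 = 0.05547 hr

Final: 0.05547 hr


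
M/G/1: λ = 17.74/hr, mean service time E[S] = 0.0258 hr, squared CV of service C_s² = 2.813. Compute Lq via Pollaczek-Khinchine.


ρ = λ·E[S] = 17.74·0.0258 = 0.4577
Lq = ρ²(1+C_s²)/(2(1−ρ)) = 0.2095·(1+2.813)/(2·0.5423)
= 0.2095·3.8130/1.0846 = 0.73644

Final: 0.73644


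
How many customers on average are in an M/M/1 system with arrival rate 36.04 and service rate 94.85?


ρ = λ/μ = 36.04/94.85 = 0.3800
L = ρ/(1−ρ) = 0.3800/(1 − 0.3800) = 0.3800/0.6200 = 0.6128

Final: 0.6128


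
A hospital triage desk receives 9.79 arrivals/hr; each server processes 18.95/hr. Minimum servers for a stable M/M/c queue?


Stability requires cμ > λ ⇔ c > λ/μ.
λ/μ = 9.79/18.95 = 0.5166
Minimum integer c = ⌊0.5166⌋ + 1 = 1
Check: 1·18.95 = 18.95 > 9.79, while 0·18.95 = 0.00 ≤ 9.79

Final: 1 servers


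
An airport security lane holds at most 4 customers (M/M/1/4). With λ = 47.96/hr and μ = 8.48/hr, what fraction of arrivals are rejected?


ρ = λ/μ = 47.96/8.48 = 5.6557
P_K = (1−ρ)ρ^K/(1−ρ^(K+1)) = (-4.6557·1023.135818)/(1 − 5786.508706)
= -4763.372888/-5785.508706 = 0.823328

Final: 0.823328


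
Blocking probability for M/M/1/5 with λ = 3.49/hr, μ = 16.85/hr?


ρ = λ/μ = 3.49/16.85 = 0.2071
P_K = (1−ρ)ρ^K/(1−ρ^(K+1)) = (0.7929·0.0003812)/(1 − 0.00007895)
= 0.0003022/0.999921 = 0.0003023

Final: 0.0003023


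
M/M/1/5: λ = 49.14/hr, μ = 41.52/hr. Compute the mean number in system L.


ρ = 49.14/41.52 = 1.1835
L = ρ[1 − (K+1)ρ^K + Kρ^(K+1)] / [(1−ρ)(1−ρ^(K+1))]
Numerator: 1.1835·(1 − 6·2.322143 + 5·2.748317) = 0.957147
Denominator: (-0.1835)·(-1.748317) = 0.320862
L = 0.957147/0.320862 = 2.9831

Final: 2.9831


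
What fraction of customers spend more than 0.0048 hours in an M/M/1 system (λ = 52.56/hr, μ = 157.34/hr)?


W ~ Exponential(μ−λ) for M/M/1.
μ − λ = 157.34 − 52.56 = 104.7800
P(W > t) = e^{−(μ−λ)t} = e^{−0.5029} = 0.604748

Final: 0.604748


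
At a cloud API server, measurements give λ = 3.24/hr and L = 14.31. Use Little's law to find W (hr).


W = L/λ = 14.31/3.24 = 4.4167 hr

Final: 4.4167 hr


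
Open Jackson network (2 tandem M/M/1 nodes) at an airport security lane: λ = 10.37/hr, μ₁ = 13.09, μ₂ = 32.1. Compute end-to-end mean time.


Each node sees arrival rate λ = 10.37/hr (tandem ⇒ throughput preserved).
W₁ = 1/(μ₁−λ) = 1/(13.09−10.37) = 0.36765 hr
W₂ = 1/(μ₂−λ) = 1/(32.1−10.37) = 0.04602 hr
W_total = W₁ + W₂ = 0.36765 + 0.04602 = 0.41367 hr

Final: 0.41367 hr


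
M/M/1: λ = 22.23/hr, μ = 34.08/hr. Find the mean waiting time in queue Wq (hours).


ρ = 22.23/34.08 = 0.6523
Wq = ρ/(μ−λ) = 0.6523/(34.08 − 22.23) = 0.6523/11.85 = 0.05505 hr

Final: 0.05505 hr


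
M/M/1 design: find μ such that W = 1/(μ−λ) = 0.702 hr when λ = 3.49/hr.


W = 1/(μ−λ) ⇒ μ − λ = 1/W = 1/0.702 = 1.4245
μ = λ + 1/W = 3.49 + 1.4245 = 4.9145 per hr

Final: 4.9145 /hr


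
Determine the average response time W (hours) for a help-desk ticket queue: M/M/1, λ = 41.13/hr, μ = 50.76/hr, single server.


W = 1/(μ−λ) = 1/(50.76 − 41.13) = 1/9.63 = 0.1038 hr

Final: 0.1038 hr


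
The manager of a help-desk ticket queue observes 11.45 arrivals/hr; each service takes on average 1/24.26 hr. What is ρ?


ρ = λ/μ = 11.45/24.26 = 0.4720

Final: 0.4720


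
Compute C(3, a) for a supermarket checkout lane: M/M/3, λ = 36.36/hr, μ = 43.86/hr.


a = λ/μ = 0.8290; ρ = a/3 = 0.2763
P₀ = 0.434059 (from M/M/c formula)
C(c,a) = [a^c/(c!(1−ρ))]·P₀ = [0.56973/(6·0.7237)]·0.434059
= 0.13121·0.434059 = 0.056954

Final: 0.056954


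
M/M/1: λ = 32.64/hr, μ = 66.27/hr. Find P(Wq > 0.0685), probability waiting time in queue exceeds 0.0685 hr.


ρ = 32.64/66.27 = 0.4925
P(Wq > t) = ρ·e^{−(μ−λ)t} = 0.4925·e^{−2.3037}
= 0.4925·0.099893 = 0.049200

Final: 0.049200


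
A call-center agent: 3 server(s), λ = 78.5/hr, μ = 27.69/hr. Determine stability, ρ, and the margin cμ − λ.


Total capacity cμ = 3·27.69 = 83.07/hr
ρ = λ/(cμ) = 78.5/83.07 = 0.9450
Stable ⇔ ρ < 1: YES
Spare capacity = cμ − λ = 83.07 − 78.5 = 4.57/hr

Final: ρ = 0.9450; stable; margin = 4.57/hr


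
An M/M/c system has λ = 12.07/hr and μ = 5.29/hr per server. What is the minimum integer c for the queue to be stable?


Stability requires cμ > λ ⇔ c > λ/μ.
λ/μ = 12.07/5.29 = 2.2817
Minimum integer c = ⌊2.2817⌋ + 1 = 3
Check: 3·5.29 = 15.87 > 12.07, while 2·5.29 = 10.58 ≤ 12.07

Final: 3 servers


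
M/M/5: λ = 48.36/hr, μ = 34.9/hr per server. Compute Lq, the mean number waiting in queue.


a = λ/μ = 1.3857; ρ = a/5 = 0.2771
P₀ = 0.249896
Lq = P₀·a^c·ρ / (c!·(1−ρ)²) = 0.249896·5.10863·0.2771/(120·0.52253)
= 0.005642

Final: 0.005642


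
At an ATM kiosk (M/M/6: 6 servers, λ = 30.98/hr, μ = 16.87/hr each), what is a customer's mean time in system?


a = 1.8364; ρ = 0.3061; P₀ = 0.159251
Lq = P₀·a^c·ρ/(c!(1−ρ)²) = 0.005392
Wq = Lq/λ = 0.005392/30.98 = 0.0001740 hr
W = Wq + 1/μ = 0.0001740 + 0.05928 = 0.05945 hr

Final: 0.05945 hr


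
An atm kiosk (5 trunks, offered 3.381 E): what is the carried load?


B(5,3.381) = 0.143455 (Erlang-B)
Carried load = a(1 − B) = 3.381·(1 − 0.143455) = 3.381·0.856545 = 2.8960 E

Final: 2.8960 Erlangs


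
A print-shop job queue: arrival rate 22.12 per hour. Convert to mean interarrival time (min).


Mean interarrival time = 1/λ = 1/22.12 hour = 0.04521 hour
In minutes: 0.04521 × 60 = 2.7125 min

Final: 2.7125 min


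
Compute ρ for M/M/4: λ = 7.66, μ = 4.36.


ρ = λ/(cμ) = 7.66/(4·4.36) = 7.66/17.44 = 0.4392

Final: 0.4392


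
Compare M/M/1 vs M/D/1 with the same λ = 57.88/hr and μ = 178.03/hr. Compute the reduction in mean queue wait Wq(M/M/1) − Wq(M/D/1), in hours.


ρ = 57.88/178.03 = 0.3251
Wq(M/M/1) = ρ/(μ−λ) = 0.3251/120.15 = 0.002706 hr
Wq(M/D/1) = ρ/(2(μ−λ)) = 0.001353 hr
Savings = 0.002706 − 0.001353 = 0.001353 hr

Final: 0.001353 hr


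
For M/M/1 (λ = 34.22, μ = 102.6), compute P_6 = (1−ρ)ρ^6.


ρ = 34.22/102.6 = 0.3335
P_n = (1−ρ)·ρ^n = (1 − 0.3335)·0.3335^6 = 0.6665·0.001377 = 0.0009174

Final: 0.0009174


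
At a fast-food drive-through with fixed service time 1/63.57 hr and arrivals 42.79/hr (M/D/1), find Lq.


ρ = 42.79/63.57 = 0.6731
M/D/1: Lq = ρ²/(2(1−ρ)) = 0.4531/(2·0.3269) = 0.69304

Final: 0.69304


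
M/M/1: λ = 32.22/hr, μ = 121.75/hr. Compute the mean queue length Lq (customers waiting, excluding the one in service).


ρ = 32.22/121.75 = 0.2646
Lq = ρ²/(1−ρ) = 0.07003/0.7354 = 0.09524

Final: 0.09524


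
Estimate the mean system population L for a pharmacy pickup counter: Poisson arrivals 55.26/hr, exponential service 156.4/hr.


ρ = λ/μ = 55.26/156.4 = 0.3533
L = ρ/(1−ρ) = 0.3533/(1 − 0.3533) = 0.3533/0.6467 = 0.5464

Final: 0.5464


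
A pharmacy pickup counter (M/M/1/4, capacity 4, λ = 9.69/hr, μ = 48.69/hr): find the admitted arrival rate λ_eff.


ρ = 0.1990; P_K = (1−ρ)ρ^4/(1−ρ^5) = 0.001257
λ_eff = λ(1 − P_K) = 9.69·(1 − 0.001257) = 9.69·0.998743 = 9.6778 /hr

Final: 9.6778 /hr


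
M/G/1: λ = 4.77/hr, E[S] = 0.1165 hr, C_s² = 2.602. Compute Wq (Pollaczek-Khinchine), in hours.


ρ = λ·E[S] = 4.77·0.1165 = 0.5557
E[S²] = E[S]²(1+C_s²) = 0.1165²·(1+2.602) = 0.048887
Wq = λ·E[S²]/(2(1−ρ)) = 4.77·0.048887/(2·0.4443) = 0.26243 hr

Final: 0.26243 hr


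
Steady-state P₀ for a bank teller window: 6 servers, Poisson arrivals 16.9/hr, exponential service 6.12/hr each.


a = λ/μ = 16.9/6.12 = 2.7614; ρ = a/c = 0.4602
Σ_{k=0}^{5} a^k/k! (terms k=0..5) = 1.00000 + 2.76144 + 3.81277 + 3.50958 + 2.42287 + 1.33812 = 14.84477
Tail: a^6/(6!(1−ρ)) = 443.41634/(720·0.5398) = 1.14098
P₀ = 1/(14.84477 + 1.14098) = 1/15.98575 = 0.062556

Final: 0.062556


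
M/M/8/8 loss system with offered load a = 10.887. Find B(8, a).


B(c,a) = (a^c/c!) / Σ_{k=0}^{c} a^k/k!
a^8/8! = 4894.916186
Σ terms (k=0..8): 1.00000 + 10.88700 + 59.26338 + 215.06682 + 585.35812 + 1274.55878 + 2312.68690 + 3596.88890 + 4894.91619 = 12950.626102
B = 4894.916186/12950.626102 = 0.377968

Final: 0.377968


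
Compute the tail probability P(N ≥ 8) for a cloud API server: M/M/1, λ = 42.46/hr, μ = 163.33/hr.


ρ = 42.46/163.33 = 0.2600
P(N ≥ n) = ρ^n = 0.2600^8 = 0.00002086

Final: 0.00002086


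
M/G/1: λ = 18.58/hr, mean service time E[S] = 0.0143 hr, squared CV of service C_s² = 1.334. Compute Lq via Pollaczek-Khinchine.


ρ = λ·E[S] = 18.58·0.0143 = 0.2657
Lq = ρ²(1+C_s²)/(2(1−ρ)) = 0.07059·(1+1.334)/(2·0.7343)
= 0.07059·2.3340/1.4686 = 0.11219

Final: 0.11219


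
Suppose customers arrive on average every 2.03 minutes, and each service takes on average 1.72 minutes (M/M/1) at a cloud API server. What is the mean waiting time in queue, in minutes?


λ = 60/2.03 = 29.5567 /hr
μ = 60/1.72 = 34.8837 /hr
ρ = λ/μ = 29.5567/34.8837 = 0.8473
Wq = ρ/(μ−λ) = 0.8473/(34.8837−29.5567) = 0.15905 hr
In minutes: 0.15905·60 = 9.543 min

Final: 9.543 min


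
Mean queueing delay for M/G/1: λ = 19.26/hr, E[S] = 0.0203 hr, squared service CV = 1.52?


ρ = λ·E[S] = 19.26·0.0203 = 0.3910
E[S²] = E[S]²(1+C_s²) = 0.0203²·(1+1.52) = 0.001038
Wq = λ·E[S²]/(2(1−ρ)) = 19.26·0.001038/(2·0.6090) = 0.01642 hr

Final: 0.01642 hr


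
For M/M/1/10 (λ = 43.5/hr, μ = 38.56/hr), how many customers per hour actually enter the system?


ρ = 1.1281; P_K = (1−ρ)ρ^10/(1−ρ^11) = 0.154621
λ_eff = λ(1 − P_K) = 43.5·(1 − 0.154621) = 43.5·0.845379 = 36.7740 /hr

Final: 36.7740 /hr


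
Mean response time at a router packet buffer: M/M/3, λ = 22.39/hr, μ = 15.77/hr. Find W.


a = 1.4198; ρ = 0.4733; P₀ = 0.230774
Lq = P₀·a^c·ρ/(c!(1−ρ)²) = 0.18776
Wq = Lq/λ = 0.18776/22.39 = 0.008386 hr
W = Wq + 1/μ = 0.008386 + 0.06341 = 0.07180 hr

Final: 0.07180 hr


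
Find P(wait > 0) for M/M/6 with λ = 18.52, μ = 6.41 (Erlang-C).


a = λ/μ = 2.8892; ρ = a/6 = 0.4815
P₀ = 0.054878 (from M/M/c formula)
C(c,a) = [a^c/(c!(1−ρ))]·P₀ = [581.69820/(720·0.5185)]·0.054878
= 1.55829·0.054878 = 0.085515

Final: 0.085515


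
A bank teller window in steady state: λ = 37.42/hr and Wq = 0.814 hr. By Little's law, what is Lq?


Lq = λWq = 37.42·0.814 = 30.4599

Final: 30.4599


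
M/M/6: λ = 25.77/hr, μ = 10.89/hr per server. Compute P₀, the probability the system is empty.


a = λ/μ = 25.77/10.89 = 2.3664; ρ = a/c = 0.3944
Σ_{k=0}^{5} a^k/k! (terms k=0..5) = 1.00000 + 2.36639 + 2.79990 + 2.20856 + 1.30658 + 0.61837 = 10.29980
Tail: a^6/(6!(1−ρ)) = 175.59787/(720·0.6056) = 0.40272
P₀ = 1/(10.29980 + 0.40272) = 1/10.70252 = 0.093436

Final: 0.093436


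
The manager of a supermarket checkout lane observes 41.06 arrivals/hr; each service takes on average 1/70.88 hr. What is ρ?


ρ = λ/μ = 41.06/70.88 = 0.5793

Final: 0.5793


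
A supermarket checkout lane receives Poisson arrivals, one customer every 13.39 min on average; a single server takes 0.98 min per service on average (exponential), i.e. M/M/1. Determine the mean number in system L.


λ = 60/13.39 = 4.4810 /hr
μ = 60/0.98 = 61.2245 /hr
ρ = λ/μ = 4.4810/61.2245 = 0.07319
L = ρ/(1−ρ) = 0.07319/0.9268 = 0.07897

Final: 0.07897


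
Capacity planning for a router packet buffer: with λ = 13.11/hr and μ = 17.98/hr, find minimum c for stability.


Stability requires cμ > λ ⇔ c > λ/μ.
λ/μ = 13.11/17.98 = 0.7291
Minimum integer c = ⌊0.7291⌋ + 1 = 1
Check: 1·17.98 = 17.98 > 13.11, while 0·17.98 = 0.00 ≤ 13.11

Final: 1 servers


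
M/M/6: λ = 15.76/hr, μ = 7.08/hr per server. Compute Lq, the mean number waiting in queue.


a = λ/μ = 2.2260; ρ = a/6 = 0.3710
P₀ = 0.107655
Lq = P₀·a^c·ρ / (c!·(1−ρ)²) = 0.107655·121.65718·0.3710/(720·0.39564)
= 0.01706

Final: 0.01706


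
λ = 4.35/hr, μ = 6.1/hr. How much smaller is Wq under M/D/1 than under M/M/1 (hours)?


ρ = 4.35/6.1 = 0.7131
Wq(M/M/1) = ρ/(μ−λ) = 0.7131/1.75 = 0.40749 hr
Wq(M/D/1) = ρ/(2(μ−λ)) = 0.20375 hr
Savings = 0.40749 − 0.20375 = 0.20375 hr

Final: 0.20375 hr


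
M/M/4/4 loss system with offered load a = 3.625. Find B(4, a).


B(c,a) = (a^c/c!) / Σ_{k=0}^{c} a^k/k!
a^4/4! = 7.194834
Σ terms (k=0..4): 1.00000 + 3.62500 + 6.57031 + 7.93913 + 7.19483 = 26.329274
B = 7.194834/26.329274 = 0.273264

Final: 0.273264


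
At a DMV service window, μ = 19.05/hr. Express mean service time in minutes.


Mean service time = 1/μ = 1/19.05 hour = 0.05249 hour
In minutes: 0.05249 × 60 = 3.1496 min

Final: 3.1496 min


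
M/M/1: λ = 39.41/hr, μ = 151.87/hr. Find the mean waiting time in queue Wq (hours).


ρ = 39.41/151.87 = 0.2595
Wq = ρ/(μ−λ) = 0.2595/(151.87 − 39.41) = 0.2595/112.46 = 0.002307 hr

Final: 0.002307 hr


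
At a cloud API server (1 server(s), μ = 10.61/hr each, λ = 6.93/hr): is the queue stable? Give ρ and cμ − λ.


Total capacity cμ = 1·10.61 = 10.61/hr
ρ = λ/(cμ) = 6.93/10.61 = 0.6532
Stable ⇔ ρ < 1: YES
Spare capacity = cμ − λ = 10.61 − 6.93 = 3.68/hr

Final: ρ = 0.6532; stable; margin = 3.68/hr


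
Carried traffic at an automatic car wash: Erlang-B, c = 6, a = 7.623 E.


B(6,7.623) = 0.368664 (Erlang-B)
Carried load = a(1 − B) = 7.623·(1 − 0.368664) = 7.623·0.631336 = 4.8127 E

Final: 4.8127 Erlangs


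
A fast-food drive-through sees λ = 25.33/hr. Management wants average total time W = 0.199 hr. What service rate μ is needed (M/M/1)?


W = 1/(μ−λ) ⇒ μ − λ = 1/W = 1/0.199 = 5.0251
μ = λ + 1/W = 25.33 + 5.0251 = 30.3551 per hr

Final: 30.3551 /hr


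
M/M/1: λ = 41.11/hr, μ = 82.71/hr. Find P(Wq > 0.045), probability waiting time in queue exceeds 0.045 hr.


ρ = 41.11/82.71 = 0.4970
P(Wq > t) = ρ·e^{−(μ−λ)t} = 0.4970·e^{−1.8720}
= 0.4970·0.153816 = 0.076452

Final: 0.076452


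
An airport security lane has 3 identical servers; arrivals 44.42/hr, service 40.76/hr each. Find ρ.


ρ = λ/(cμ) = 44.42/(3·40.76) = 44.42/122.28 = 0.3633

Final: 0.3633


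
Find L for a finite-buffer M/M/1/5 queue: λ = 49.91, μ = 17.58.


ρ = 49.91/17.58 = 2.8390
L = ρ[1 − (K+1)ρ^K + Kρ^(K+1)] / [(1−ρ)(1−ρ^(K+1))]
Numerator: 2.8390·(1 − 6·184.435066 + 5·523.615139) = 4293.921679
Denominator: (-1.8390)·(-522.615139) = 961.100538
L = 4293.921679/961.100538 = 4.4677

Final: 4.4677


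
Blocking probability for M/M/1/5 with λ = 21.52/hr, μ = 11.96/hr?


ρ = λ/μ = 21.52/11.96 = 1.7993
P_K = (1−ρ)ρ^K/(1−ρ^(K+1)) = (-0.7993·18.860597)/(1 − 33.936459)
= -15.075862/-32.936459 = 0.457726

Final: 0.457726


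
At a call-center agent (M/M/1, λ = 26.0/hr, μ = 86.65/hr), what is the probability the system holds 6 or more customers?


ρ = 26.0/86.65 = 0.3001
P(N ≥ n) = ρ^n = 0.3001^6 = 0.0007298

Final: 0.0007298


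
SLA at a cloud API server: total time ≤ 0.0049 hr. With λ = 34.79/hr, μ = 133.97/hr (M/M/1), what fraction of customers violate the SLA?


W ~ Exponential(μ−λ) for M/M/1.
μ − λ = 133.97 − 34.79 = 99.1800
P(W > t) = e^{−(μ−λ)t} = e^{−0.4860} = 0.615093

Final: 0.615093


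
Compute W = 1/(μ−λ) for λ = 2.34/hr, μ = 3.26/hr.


W = 1/(μ−λ) = 1/(3.26 − 2.34) = 1/0.9200 = 1.0870 hr

Final: 1.0870 hr


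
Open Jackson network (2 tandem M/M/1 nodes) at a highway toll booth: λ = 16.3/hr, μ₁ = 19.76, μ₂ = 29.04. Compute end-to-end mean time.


Each node sees arrival rate λ = 16.3/hr (tandem ⇒ throughput preserved).
W₁ = 1/(μ₁−λ) = 1/(19.76−16.3) = 0.28902 hr
W₂ = 1/(μ₂−λ) = 1/(29.04−16.3) = 0.07849 hr
W_total = W₁ + W₂ = 0.28902 + 0.07849 = 0.36751 hr

Final: 0.36751 hr


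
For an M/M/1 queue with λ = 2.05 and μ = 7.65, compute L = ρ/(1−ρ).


ρ = λ/μ = 2.05/7.65 = 0.2680
L = ρ/(1−ρ) = 0.2680/(1 − 0.2680) = 0.2680/0.7320 = 0.3661

Final: 0.3661


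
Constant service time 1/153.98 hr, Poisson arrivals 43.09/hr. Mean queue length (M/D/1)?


ρ = 43.09/153.98 = 0.2798
M/D/1: Lq = ρ²/(2(1−ρ)) = 0.07831/(2·0.7202) = 0.05437

Final: 0.05437


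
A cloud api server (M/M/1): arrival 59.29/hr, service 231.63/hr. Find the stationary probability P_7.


ρ = 59.29/231.63 = 0.2560
P_n = (1−ρ)·ρ^n = (1 − 0.2560)·0.2560^7 = 0.7440·0.00007200 = 0.00005357

Final: 0.00005357


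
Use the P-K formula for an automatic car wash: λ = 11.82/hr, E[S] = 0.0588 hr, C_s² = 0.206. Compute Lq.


ρ = λ·E[S] = 11.82·0.0588 = 0.6950
Lq = ρ²(1+C_s²)/(2(1−ρ)) = 0.4830·(1+0.206)/(2·0.3050)
= 0.4830·1.2060/0.6100 = 0.95506

Final: 0.95506


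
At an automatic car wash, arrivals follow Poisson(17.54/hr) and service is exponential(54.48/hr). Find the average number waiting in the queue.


ρ = 17.54/54.48 = 0.3220
Lq = ρ²/(1−ρ) = 0.1037/0.6780 = 0.1529

Final: 0.1529


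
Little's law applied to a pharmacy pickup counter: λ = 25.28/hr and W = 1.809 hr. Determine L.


L = λW = 25.28·1.809 = 45.7315

Final: 45.7315


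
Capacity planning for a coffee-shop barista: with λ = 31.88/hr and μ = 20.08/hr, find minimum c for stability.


Stability requires cμ > λ ⇔ c > λ/μ.
λ/μ = 31.88/20.08 = 1.5876
Minimum integer c = ⌊1.5876⌋ + 1 = 2
Check: 2·20.08 = 40.16 > 31.88, while 1·20.08 = 20.08 ≤ 31.88

Final: 2 servers


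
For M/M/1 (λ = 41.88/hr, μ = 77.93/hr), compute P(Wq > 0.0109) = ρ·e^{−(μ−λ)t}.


ρ = 41.88/77.93 = 0.5374
P(Wq > t) = ρ·e^{−(μ−λ)t} = 0.5374·e^{−0.3929}
= 0.5374·0.675066 = 0.362784

Final: 0.362784


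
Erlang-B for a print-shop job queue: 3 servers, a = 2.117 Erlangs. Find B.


B(c,a) = (a^c/c!) / Σ_{k=0}^{c} a^k/k!
a^3/3! = 1.581289
Σ terms (k=0..3): 1.00000 + 2.11700 + 2.24084 + 1.58129 = 6.939134
B = 1.581289/6.939134 = 0.227880

Final: 0.227880


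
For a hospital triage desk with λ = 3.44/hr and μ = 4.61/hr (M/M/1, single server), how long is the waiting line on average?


ρ = 3.44/4.61 = 0.7462
Lq = ρ²/(1−ρ) = 0.5568/0.2538 = 2.1940

Final: 2.1940


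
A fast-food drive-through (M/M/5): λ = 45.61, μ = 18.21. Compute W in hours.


a = 2.5047; ρ = 0.5009; P₀ = 0.079708
Lq = P₀·a^c·ρ/(c!(1−ρ)²) = 0.13168
Wq = Lq/λ = 0.13168/45.61 = 0.002887 hr
W = Wq + 1/μ = 0.002887 + 0.05491 = 0.05780 hr

Final: 0.05780 hr
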